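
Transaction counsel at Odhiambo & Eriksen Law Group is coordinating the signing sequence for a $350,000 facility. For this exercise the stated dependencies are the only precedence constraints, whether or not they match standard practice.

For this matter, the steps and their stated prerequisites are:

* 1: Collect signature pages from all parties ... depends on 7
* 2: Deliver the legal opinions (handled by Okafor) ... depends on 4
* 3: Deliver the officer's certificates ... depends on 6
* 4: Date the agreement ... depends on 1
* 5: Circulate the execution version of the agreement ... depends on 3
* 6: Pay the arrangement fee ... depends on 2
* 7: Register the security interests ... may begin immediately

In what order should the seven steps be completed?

7, 1, 4, 2, 6, 3, 5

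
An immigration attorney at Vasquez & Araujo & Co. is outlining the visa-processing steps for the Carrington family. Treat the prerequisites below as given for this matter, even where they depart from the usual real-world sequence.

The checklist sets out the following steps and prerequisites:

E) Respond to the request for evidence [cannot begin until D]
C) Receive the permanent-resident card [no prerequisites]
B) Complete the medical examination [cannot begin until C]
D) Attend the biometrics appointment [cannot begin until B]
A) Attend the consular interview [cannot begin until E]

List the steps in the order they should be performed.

C, B, D, E, A

C is the only step with nothing outstanding, so it goes first.
Next only B has its prerequisites met → B.
D needed B, now all done → D.
Next only E has its prerequisites met → E.
A needed E, now all done → A.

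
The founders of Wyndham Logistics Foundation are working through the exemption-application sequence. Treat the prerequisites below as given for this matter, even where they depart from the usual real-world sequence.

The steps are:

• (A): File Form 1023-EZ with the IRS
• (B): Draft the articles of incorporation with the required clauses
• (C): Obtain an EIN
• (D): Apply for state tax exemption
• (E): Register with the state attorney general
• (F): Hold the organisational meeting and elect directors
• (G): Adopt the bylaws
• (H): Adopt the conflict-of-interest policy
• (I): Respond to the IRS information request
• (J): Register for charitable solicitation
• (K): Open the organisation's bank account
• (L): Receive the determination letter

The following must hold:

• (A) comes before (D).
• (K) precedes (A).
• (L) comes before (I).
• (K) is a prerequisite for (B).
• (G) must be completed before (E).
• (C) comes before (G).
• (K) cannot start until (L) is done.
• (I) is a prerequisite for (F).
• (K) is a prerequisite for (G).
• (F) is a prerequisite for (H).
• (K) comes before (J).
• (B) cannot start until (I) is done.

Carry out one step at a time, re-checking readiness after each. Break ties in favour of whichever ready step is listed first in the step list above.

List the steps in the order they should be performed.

(C), (L), (I), (F), (H), (K), (A), (B), (D), (G), (E), (J)

(C) and (L) have no prerequisites; (C) is listed earlier, so (C) is first.
That leaves (L) as the only ready step → (L).
Ready: (I) and (K). (I) is listed earlier → (I).
(F) and (K) are both available; (F) is listed earlier → (F).
(H) now also ready, so the ready set is {(H), (K)}; (H) is listed earlier → (H).
(K) needed (L), now all done → (K).
(A), (B), (G) and (J) are all available; (A) is listed earlier → (A).
(B), (D), (G) and (J) are all available; (B) is listed earlier → (B).
Now (D), (G) and (J) have their prerequisites met. (D) is listed earlier, so (D) next.
Ready: (G) and (J). (G) is listed earlier → (G).
Now (E) and (J) have their prerequisites met. (E) is listed earlier, so (E) next.
(J) is the only step now ready → (J).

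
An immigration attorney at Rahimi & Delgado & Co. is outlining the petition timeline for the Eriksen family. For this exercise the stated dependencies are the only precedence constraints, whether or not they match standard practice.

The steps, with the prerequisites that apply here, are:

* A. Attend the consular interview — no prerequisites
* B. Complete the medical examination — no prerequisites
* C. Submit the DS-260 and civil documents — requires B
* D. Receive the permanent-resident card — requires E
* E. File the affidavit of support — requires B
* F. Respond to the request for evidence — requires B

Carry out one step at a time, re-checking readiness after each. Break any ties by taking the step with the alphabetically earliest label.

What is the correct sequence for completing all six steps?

A, B, C, E, D, F

Nothing is required for A and B. A has the earlier label → A first.
That leaves B as the only ready step → B.
Now C, E and F have their prerequisites met. C has the earlier label, so C next.
Now E and F have their prerequisites met. E has the earlier label, so E next.
Ready: D and F. D has the earlier label → D.
F is the only step now ready → F.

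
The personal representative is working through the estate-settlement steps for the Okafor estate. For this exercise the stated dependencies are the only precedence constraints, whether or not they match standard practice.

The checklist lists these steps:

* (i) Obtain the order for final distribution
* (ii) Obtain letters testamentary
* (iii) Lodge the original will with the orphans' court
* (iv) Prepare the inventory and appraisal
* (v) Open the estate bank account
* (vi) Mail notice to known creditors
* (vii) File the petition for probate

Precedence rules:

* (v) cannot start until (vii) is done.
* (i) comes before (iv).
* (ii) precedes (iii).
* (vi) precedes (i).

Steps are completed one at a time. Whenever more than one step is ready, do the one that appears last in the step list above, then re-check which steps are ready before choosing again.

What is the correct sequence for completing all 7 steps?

(vii), (vi), (v), (ii), (iii), (i), (iv)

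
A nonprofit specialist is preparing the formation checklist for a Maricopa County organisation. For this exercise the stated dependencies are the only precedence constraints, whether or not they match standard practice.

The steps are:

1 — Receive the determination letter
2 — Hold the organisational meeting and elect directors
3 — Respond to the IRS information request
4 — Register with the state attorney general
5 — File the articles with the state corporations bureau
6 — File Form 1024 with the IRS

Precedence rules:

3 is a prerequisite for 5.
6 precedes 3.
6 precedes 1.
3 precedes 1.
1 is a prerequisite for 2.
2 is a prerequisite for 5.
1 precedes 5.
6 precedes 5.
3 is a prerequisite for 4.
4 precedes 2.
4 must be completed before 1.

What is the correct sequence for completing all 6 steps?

6 is the only step with nothing outstanding, so it goes first.
3 needed 6, now all done → 3.
4 needed 3, now all done → 4.
1 needed 3, 4 and 6, now all done → 1.
Next only 2 has its prerequisites met → 2.
5 needed 1, 2, 3 and 6, now all done → 5.

6, 3, 4, 1, 2, 5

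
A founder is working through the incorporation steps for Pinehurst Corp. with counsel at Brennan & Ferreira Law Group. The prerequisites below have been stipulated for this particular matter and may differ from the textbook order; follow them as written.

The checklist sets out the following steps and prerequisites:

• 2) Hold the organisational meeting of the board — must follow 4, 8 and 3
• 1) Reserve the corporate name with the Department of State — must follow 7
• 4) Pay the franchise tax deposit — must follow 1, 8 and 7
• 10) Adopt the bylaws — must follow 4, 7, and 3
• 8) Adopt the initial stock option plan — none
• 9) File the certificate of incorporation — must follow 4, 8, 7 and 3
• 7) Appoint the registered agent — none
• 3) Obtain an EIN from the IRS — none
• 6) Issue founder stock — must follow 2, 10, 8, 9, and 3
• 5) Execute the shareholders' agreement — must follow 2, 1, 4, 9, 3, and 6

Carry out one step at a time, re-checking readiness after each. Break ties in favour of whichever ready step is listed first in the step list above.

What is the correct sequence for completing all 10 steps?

8, 7, 1, 4, 3, 2, 10, 9, 6, 5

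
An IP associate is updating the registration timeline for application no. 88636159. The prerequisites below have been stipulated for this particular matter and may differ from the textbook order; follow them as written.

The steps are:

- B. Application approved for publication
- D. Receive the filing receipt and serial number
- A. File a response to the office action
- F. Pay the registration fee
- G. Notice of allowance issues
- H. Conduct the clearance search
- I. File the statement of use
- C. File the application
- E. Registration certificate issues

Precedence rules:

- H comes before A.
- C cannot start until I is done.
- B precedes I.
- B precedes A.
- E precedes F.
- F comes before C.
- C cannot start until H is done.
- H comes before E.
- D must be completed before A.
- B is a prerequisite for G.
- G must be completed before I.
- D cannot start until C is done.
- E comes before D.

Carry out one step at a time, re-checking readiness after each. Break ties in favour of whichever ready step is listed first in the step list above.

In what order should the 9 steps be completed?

B and H have no prerequisites; B is listed earlier, so B is first.
G now also ready, so the ready set is {G, H}; G is listed earlier → G.
H and I are both available; H is listed earlier → H.
I and E are both available; I is listed earlier → I.
E needed H, now all done → E.
That leaves F as the only ready step → F.
C needed F, H and I, now all done → C.
Next only D has its prerequisites met → D.
A needed B, D and H, now all done → A.

B → G → H → I → E → F → C → D → A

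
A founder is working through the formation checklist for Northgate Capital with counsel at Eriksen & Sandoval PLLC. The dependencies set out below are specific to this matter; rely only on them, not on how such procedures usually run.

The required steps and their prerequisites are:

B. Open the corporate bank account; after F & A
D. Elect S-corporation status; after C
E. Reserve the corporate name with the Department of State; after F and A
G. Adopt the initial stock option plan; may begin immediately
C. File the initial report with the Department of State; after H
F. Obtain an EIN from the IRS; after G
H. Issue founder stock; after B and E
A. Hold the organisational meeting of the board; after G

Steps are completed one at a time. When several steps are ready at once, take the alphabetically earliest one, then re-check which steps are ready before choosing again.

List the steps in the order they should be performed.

G → A → F → B → E → H → C → D

G has no prerequisites → G first.
Ready: A and F. A has the earlier label → A.
That leaves F as the only ready step → F.
Now B and E have their prerequisites met. B has the earlier label, so B next.
That leaves E as the only ready step → E.
H is the only step now ready → H.
Next only C has its prerequisites met → C.
That leaves D as the only ready step → D.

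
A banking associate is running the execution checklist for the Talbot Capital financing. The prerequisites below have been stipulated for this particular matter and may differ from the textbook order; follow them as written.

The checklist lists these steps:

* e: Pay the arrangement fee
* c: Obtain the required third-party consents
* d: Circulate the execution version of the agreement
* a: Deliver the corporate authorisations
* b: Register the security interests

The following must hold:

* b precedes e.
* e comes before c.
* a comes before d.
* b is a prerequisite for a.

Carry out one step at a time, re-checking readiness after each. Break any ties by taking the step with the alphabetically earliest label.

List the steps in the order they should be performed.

b, a, d, e, c

b has no prerequisites → b first.
a and e are both available; a has the earlier label → a.
Now d and e have their prerequisites met. d has the earlier label, so d next.
e is the only step now ready → e.
c needed e, now all done → c.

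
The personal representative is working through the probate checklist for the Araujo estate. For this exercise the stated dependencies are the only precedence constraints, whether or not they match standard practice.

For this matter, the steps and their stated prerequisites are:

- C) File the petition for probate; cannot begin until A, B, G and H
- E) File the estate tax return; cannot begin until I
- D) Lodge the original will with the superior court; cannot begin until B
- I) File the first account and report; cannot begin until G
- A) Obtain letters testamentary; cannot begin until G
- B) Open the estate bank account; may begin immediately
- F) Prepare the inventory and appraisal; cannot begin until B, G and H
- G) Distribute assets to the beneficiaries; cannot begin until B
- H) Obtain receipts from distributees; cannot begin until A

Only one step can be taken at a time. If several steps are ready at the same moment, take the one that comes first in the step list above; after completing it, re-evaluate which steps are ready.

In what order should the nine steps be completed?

B D G I E A H C F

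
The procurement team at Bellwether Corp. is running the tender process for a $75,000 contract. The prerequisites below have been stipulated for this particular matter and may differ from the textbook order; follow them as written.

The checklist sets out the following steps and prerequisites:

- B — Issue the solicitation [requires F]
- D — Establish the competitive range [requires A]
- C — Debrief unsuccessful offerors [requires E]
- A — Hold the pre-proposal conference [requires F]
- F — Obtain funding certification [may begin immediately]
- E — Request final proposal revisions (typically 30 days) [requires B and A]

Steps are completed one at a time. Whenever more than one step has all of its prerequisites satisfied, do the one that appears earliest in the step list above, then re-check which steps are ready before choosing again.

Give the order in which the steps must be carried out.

Only F has no prerequisites, so it is first.
Ready: B and A. B is listed earlier → B.
A needed F, now all done → A.
Ready: D and E. D is listed earlier → D.
E needed B and A, now all done → E.
That leaves C as the only ready step → C.

F, B, A, D, E, C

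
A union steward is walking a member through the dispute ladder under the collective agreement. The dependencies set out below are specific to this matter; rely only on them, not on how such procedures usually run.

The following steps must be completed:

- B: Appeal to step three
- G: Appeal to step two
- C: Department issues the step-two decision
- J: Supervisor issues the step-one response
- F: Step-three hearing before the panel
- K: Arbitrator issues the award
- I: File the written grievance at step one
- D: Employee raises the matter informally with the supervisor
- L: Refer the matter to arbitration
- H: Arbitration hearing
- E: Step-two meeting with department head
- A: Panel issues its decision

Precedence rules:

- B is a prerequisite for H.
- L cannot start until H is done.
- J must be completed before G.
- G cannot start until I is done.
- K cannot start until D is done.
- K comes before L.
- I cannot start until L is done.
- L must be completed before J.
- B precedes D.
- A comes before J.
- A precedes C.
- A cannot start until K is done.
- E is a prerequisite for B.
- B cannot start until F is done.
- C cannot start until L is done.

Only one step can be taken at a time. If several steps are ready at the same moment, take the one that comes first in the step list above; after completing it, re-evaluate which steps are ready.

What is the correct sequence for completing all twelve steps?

F → E → B → D → K → H → L → I → A → C → J → G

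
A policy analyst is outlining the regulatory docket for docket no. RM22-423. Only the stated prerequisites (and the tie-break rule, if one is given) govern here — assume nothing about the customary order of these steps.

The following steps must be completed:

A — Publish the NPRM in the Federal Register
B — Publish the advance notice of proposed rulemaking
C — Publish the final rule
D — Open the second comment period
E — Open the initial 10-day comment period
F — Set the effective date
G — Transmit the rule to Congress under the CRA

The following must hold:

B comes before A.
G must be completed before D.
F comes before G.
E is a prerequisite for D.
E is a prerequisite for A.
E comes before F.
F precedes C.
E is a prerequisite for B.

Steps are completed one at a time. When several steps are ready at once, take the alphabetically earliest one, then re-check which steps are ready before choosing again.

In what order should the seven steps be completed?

E → B → A → F → C → G → D

E has no prerequisites → E first.
B and F are both available; B has the earlier label → B.
A now also ready, so the ready set is {A, F}; A has the earlier label → A.
That leaves F as the only ready step → F.
Ready: C and G. C has the earlier label → C.
G needed F, now all done → G.
D needed E and G, now all done → D.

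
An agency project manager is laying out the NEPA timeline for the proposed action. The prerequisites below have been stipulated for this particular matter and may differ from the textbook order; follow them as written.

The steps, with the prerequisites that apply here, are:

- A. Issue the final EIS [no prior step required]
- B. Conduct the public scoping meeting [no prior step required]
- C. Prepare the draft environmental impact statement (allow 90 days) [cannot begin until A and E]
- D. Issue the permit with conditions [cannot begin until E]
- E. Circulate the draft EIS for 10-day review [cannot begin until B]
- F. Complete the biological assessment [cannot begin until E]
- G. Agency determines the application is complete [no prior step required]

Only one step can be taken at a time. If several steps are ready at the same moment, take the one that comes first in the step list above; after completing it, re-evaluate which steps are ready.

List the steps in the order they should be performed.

A, B and G have no prerequisites; A is listed earlier, so A is first.
Now B and G have their prerequisites met. B is listed earlier, so B next.
Ready: E and G. E is listed earlier → E.
C, D and F now also ready, so the ready set is {C, D, F, G}; C is listed earlier → C.
D, F and G are all available; D is listed earlier → D.
F and G are both available; F is listed earlier → F.
G is the only step now ready → G.

A, B, E, C, D, F, G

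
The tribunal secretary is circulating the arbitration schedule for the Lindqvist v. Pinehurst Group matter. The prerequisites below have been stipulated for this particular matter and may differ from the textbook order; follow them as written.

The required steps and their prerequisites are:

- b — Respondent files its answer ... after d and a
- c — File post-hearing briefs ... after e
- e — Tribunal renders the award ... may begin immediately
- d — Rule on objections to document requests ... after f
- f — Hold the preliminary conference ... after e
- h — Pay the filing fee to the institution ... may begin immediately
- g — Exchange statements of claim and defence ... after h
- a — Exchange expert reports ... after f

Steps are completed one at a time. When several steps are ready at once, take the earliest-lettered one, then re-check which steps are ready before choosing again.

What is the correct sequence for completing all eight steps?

e → c → f → a → d → b → h → g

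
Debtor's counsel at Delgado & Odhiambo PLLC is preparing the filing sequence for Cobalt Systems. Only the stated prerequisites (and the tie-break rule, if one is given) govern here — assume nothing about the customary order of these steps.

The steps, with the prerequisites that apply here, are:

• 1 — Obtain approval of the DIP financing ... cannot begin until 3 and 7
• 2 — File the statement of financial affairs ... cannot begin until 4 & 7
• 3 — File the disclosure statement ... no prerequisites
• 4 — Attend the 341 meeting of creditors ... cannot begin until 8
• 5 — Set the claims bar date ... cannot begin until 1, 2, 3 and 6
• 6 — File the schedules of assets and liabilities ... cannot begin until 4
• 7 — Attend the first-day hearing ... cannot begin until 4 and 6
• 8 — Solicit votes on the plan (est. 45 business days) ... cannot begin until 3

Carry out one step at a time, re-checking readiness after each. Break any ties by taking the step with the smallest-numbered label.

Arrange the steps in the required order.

3 is the only step with nothing outstanding, so it goes first.
Next only 8 has its prerequisites met → 8.
4 needed 8, now all done → 4.
That leaves 6 as the only ready step → 6.
7 needed 4 and 6, now all done → 7.
1 and 2 are both available; 1 has the earlier label → 1.
That leaves 2 as the only ready step → 2.
5 needed 1, 2, 3 and 6, now all done → 5.

3 8 4 6 7 1 2 5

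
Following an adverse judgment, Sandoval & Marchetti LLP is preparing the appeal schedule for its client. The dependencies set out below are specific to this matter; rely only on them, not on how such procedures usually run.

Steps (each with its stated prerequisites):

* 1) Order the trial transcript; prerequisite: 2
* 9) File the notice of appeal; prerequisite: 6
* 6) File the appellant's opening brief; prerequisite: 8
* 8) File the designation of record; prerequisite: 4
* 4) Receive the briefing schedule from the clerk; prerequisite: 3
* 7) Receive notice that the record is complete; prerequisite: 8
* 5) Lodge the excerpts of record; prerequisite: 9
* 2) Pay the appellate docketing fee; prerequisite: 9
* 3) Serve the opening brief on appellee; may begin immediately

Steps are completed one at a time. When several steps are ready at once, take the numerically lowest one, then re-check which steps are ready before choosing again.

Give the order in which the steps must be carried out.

3, 4, 8, 6, 7, 9, 2, 1, 5

3 has no prerequisites → 3 first.
4 needed 3, now all done → 4.
8 needed 4, now all done → 8.
6 and 7 are both available; 6 has the earlier label → 6.
Now 7 and 9 have their prerequisites met. 7 has the earlier label, so 7 next.
9 needed 6, now all done → 9.
2 and 5 are both available; 2 has the earlier label → 2.
1 now also ready, so the ready set is {1, 5}; 1 has the earlier label → 1.
Next only 5 has its prerequisites met → 5.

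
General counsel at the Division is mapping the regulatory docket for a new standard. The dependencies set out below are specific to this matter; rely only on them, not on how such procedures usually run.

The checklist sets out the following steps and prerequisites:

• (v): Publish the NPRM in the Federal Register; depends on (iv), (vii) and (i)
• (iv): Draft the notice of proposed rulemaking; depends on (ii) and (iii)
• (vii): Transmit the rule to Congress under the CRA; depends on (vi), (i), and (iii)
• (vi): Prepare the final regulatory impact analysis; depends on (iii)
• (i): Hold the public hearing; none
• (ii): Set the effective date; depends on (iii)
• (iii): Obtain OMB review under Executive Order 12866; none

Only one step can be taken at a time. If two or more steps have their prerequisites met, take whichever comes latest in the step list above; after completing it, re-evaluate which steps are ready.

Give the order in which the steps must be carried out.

(iii) and (i) have no prerequisites; (iii) is listed later, so (iii) is first.
(ii) and (vi) now also ready, so the ready set is {(ii), (i), (vi)}; (ii) is listed later → (ii).
(iv) now also ready, so the ready set is {(i), (vi), (iv)}; (i) is listed later → (i).
Ready: (vi) and (iv). (vi) is listed later → (vi).
Now (vii) and (iv) have their prerequisites met. (vii) is listed later, so (vii) next.
(iv) is the only step now ready → (iv).
(v) needed (i), (vii) and (iv), now all done → (v).

(iii), (ii), (i), (vi), (vii), (iv), (v)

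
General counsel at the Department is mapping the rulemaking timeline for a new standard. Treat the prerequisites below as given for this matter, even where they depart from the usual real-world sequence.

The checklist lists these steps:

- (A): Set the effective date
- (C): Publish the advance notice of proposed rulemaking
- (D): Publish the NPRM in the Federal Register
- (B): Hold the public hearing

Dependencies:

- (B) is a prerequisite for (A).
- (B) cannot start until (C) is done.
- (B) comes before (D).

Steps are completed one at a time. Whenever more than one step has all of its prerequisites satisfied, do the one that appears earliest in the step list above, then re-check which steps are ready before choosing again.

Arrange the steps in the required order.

(C) is the only step with nothing outstanding, so it goes first.
That leaves (B) as the only ready step → (B).
(A) and (D) are both available; (A) is listed earlier → (A).
(D) needed (B), now all done → (D).

(C) → (B) → (A) → (D)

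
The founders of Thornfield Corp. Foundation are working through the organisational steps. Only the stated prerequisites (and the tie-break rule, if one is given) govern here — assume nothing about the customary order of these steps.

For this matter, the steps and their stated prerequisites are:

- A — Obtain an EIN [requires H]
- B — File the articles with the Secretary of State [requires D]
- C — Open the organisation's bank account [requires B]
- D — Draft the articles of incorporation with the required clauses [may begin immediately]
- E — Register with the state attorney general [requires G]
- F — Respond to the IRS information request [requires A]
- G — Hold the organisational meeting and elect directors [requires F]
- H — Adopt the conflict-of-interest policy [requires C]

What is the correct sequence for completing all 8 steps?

D B C H A F G E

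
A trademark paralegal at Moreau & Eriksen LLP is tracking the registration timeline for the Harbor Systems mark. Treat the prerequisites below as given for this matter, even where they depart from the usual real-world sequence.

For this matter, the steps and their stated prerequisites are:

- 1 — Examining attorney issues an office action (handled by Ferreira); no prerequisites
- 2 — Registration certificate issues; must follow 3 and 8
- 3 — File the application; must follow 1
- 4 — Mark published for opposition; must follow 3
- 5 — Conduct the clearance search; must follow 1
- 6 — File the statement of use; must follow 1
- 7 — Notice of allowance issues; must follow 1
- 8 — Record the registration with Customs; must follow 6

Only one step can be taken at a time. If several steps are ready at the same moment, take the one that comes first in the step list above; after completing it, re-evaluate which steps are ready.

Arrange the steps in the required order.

1 has no prerequisites → 1 first.
Now 3, 5, 6 and 7 have their prerequisites met. 3 is listed earlier, so 3 next.
Ready: 4, 5, 6 and 7. 4 is listed earlier → 4.
Ready: 5, 6 and 7. 5 is listed earlier → 5.
6 and 7 are both available; 6 is listed earlier → 6.
Now 7 and 8 have their prerequisites met. 7 is listed earlier, so 7 next.
8 needed 6, now all done → 8.
That leaves 2 as the only ready step → 2.

1, 3, 4, 5, 6, 7, 8, 2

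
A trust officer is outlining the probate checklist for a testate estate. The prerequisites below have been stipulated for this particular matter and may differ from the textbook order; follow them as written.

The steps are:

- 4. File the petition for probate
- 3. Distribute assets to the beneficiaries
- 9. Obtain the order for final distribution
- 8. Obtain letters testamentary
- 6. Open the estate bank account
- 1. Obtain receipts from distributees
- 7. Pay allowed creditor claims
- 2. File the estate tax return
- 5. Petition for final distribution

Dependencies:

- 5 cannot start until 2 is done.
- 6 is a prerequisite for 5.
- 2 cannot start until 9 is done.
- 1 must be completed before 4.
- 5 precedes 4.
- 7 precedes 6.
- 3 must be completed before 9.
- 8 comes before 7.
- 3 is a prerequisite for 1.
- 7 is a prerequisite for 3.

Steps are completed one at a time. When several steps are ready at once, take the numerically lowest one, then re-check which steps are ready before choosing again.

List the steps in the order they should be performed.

8, 7, 3, 1, 6, 9, 2, 5, 4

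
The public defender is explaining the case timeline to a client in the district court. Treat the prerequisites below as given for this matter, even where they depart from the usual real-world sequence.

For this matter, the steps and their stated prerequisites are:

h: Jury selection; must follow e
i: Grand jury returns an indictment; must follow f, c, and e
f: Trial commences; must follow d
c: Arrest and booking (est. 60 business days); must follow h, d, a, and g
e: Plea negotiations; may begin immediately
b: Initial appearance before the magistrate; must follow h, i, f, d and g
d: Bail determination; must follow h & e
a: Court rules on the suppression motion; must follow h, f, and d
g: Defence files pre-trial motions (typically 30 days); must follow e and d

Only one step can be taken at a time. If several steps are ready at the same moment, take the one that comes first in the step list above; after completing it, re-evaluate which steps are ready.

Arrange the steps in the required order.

e has no prerequisites → e first.
h is the only step now ready → h.
d needed h and e, now all done → d.
Now f and g have their prerequisites met. f is listed earlier, so f next.
Now a and g have their prerequisites met. a is listed earlier, so a next.
g needed e and d, now all done → g.
c needed h, d, a and g, now all done → c.
i is the only step now ready → i.
That leaves b as the only ready step → b.

e → h → d → f → a → g → c → i → b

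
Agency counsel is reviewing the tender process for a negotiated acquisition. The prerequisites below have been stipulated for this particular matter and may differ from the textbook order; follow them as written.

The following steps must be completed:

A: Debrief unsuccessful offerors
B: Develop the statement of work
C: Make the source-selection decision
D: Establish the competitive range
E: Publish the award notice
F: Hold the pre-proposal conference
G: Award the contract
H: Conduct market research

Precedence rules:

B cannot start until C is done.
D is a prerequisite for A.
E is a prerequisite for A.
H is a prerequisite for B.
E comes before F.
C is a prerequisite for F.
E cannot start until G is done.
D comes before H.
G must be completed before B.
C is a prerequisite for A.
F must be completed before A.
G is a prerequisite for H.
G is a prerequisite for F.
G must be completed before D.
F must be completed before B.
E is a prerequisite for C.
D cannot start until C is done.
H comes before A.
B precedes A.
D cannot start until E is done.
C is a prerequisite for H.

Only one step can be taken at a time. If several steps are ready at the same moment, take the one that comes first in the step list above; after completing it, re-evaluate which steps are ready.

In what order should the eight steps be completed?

G has no prerequisites → G first.
Next only E has its prerequisites met → E.
That leaves C as the only ready step → C.
Now D and F have their prerequisites met. D is listed earlier, so D next.
Now F and H have their prerequisites met. F is listed earlier, so F next.
Next only H has its prerequisites met → H.
That leaves B as the only ready step → B.
Next only A has its prerequisites met → A.

G E C D F H B A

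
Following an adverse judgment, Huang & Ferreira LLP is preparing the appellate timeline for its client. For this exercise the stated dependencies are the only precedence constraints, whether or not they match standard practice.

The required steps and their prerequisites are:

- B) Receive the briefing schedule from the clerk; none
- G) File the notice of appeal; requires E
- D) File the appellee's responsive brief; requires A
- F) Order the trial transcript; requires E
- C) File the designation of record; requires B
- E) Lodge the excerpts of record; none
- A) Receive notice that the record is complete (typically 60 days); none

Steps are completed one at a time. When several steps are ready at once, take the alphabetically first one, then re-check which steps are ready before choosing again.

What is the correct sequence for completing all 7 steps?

A B C D E F G

Nothing is required for A, B and E. A has the earlier label → A first.
Now B, D and E have their prerequisites met. B has the earlier label, so B next.
C now also ready, so the ready set is {C, D, E}; C has the earlier label → C.
D and E are both available; D has the earlier label → D.
Next only E has its prerequisites met → E.
Ready: F and G. F has the earlier label → F.
Next only G has its prerequisites met → G.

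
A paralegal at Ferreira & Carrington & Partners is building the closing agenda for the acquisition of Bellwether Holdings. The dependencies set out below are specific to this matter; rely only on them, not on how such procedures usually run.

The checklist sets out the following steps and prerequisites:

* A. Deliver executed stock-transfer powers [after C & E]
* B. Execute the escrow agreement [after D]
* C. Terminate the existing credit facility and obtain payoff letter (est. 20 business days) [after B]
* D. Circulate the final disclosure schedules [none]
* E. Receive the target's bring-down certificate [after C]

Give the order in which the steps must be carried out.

D, B, C, E, A

Only D has no prerequisites, so it is first.
B needed D, now all done → B.
C is the only step now ready → C.
E needed C, now all done → E.
A needed C and E, now all done → A.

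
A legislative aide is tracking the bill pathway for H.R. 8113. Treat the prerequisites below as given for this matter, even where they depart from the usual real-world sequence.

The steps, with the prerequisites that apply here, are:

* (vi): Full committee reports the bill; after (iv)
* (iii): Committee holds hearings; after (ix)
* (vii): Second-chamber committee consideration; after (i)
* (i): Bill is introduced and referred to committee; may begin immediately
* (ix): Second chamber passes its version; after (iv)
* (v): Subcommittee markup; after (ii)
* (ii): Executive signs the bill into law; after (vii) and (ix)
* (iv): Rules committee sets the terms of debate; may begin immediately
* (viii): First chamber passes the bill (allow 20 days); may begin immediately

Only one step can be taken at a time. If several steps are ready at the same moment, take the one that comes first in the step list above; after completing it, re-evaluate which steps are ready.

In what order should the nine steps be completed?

Nothing is required for (i), (iv) and (viii). (i) is listed earlier → (i) first.
(vii) now also ready, so the ready set is {(vii), (iv), (viii)}; (vii) is listed earlier → (vii).
(iv) and (viii) are both available; (iv) is listed earlier → (iv).
(vi) and (ix) now also ready, so the ready set is {(vi), (ix), (viii)}; (vi) is listed earlier → (vi).
(ix) and (viii) are both available; (ix) is listed earlier → (ix).
(iii) and (ii) now also ready, so the ready set is {(iii), (ii), (viii)}; (iii) is listed earlier → (iii).
Ready: (ii) and (viii). (ii) is listed earlier → (ii).
(v) now also ready, so the ready set is {(v), (viii)}; (v) is listed earlier → (v).
That leaves (viii) as the only ready step → (viii).

(i) (vii) (iv) (vi) (ix) (iii) (ii) (v) (viii)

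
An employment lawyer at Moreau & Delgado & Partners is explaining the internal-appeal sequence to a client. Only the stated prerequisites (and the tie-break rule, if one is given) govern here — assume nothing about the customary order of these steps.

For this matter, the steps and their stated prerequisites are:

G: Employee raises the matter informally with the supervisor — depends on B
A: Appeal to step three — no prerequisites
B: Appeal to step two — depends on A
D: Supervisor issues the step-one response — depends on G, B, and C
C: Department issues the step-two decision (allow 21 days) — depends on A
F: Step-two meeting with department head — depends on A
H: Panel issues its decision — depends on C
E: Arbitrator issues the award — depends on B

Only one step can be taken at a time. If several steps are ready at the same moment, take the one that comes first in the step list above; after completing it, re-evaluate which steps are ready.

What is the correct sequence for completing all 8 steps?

A, B, G, C, D, F, H, E

A has no prerequisites → A first.
Now B, C and F have their prerequisites met. B is listed earlier, so B next.
G, C, F and E are all available; G is listed earlier → G.
Now C, F and E have their prerequisites met. C is listed earlier, so C next.
Now D, F, H and E have their prerequisites met. D is listed earlier, so D next.
Now F, H and E have their prerequisites met. F is listed earlier, so F next.
Ready: H and E. H is listed earlier → H.
E needed B, now all done → E.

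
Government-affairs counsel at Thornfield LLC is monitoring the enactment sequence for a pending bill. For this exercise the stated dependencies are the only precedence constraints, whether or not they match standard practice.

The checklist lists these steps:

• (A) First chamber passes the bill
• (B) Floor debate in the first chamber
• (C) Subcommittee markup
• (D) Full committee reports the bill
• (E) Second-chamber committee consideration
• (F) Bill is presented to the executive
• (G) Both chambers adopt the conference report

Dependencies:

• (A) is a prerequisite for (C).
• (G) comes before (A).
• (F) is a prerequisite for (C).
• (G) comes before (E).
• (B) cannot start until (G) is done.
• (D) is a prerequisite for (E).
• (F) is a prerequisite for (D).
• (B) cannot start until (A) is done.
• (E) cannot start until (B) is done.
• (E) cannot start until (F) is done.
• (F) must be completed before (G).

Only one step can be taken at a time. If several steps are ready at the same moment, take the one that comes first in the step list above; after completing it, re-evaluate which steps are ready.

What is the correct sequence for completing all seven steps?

Only (F) has no prerequisites, so it is first.
(D) and (G) are both available; (D) is listed earlier → (D).
Next only (G) has its prerequisites met → (G).
Next only (A) has its prerequisites met → (A).
(B) and (C) are both available; (B) is listed earlier → (B).
Now (C) and (E) have their prerequisites met. (C) is listed earlier, so (C) next.
(E) needed (B), (D), (F) and (G), now all done → (E).

(F), (D), (G), (A), (B), (C), (E)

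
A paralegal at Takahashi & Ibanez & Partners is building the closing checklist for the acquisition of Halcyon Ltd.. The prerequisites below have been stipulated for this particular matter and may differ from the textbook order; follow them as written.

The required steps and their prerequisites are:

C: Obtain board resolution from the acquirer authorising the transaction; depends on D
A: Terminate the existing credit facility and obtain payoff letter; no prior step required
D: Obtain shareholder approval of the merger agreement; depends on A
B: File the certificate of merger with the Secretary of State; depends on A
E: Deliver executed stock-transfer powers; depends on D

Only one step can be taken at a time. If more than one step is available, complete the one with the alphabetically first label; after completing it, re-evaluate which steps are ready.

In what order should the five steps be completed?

A, B, D, C, E

A is the only step with nothing outstanding, so it goes first.
Ready: B and D. B has the earlier label → B.
Next only D has its prerequisites met → D.
Ready: C and E. C has the earlier label → C.
E is the only step now ready → E.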